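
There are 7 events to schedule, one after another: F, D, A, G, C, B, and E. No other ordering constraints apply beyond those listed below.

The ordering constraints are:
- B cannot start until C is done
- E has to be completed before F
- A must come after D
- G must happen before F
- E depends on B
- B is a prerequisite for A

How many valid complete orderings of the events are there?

The events with no prerequisites are D, G, C; any of them can be placed first.
Enumerating by repeatedly choosing an available event (one whose prerequisites are all placed) gives 66 distinct complete orderings.

66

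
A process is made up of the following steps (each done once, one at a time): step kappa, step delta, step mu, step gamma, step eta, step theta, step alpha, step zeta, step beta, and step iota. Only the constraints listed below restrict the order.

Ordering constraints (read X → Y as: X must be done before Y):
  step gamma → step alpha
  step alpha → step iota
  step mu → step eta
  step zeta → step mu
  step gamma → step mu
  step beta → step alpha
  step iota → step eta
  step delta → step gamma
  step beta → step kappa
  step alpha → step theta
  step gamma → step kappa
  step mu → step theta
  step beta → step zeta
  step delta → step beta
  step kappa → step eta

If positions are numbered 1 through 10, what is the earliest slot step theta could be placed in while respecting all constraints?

The steps that are forced before step theta, directly or transitively, are step delta, step mu, step gamma, step alpha, step zeta, step beta. That's 6 steps.
With 6 mandatory predecessors, the earliest step theta can sit is position 6+1 = 7, and placing just those 6 first achieves it.

7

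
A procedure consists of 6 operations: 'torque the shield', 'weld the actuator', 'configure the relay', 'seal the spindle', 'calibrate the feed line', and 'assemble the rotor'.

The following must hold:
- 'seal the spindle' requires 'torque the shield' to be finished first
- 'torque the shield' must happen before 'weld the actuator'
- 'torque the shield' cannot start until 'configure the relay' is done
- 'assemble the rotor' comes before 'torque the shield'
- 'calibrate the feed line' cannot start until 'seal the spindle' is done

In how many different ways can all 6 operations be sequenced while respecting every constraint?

6

The operations with no prerequisites are 'configure the relay', 'assemble the rotor'; any of them can be placed first.
Counting all ways to extend the partial order to a total order gives 6.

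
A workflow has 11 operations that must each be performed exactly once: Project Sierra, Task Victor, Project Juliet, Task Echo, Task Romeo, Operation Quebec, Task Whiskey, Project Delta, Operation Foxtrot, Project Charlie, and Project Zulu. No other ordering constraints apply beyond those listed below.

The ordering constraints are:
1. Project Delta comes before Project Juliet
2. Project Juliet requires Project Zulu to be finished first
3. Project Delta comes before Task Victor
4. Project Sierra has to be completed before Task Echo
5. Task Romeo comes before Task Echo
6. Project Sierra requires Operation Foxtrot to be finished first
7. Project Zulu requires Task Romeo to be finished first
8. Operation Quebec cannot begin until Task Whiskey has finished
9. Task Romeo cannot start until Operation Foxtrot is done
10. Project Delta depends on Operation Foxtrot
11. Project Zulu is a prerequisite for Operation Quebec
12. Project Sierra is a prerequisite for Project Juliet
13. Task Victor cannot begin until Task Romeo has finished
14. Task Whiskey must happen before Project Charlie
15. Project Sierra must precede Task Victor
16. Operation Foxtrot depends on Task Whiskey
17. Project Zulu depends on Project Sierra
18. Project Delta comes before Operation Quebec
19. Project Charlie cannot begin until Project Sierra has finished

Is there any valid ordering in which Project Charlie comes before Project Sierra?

No

Following Project Sierra → Project Charlie, Project Sierra must precede Project Charlie in every valid ordering.
So no valid ordering can have Project Charlie before Project Sierra.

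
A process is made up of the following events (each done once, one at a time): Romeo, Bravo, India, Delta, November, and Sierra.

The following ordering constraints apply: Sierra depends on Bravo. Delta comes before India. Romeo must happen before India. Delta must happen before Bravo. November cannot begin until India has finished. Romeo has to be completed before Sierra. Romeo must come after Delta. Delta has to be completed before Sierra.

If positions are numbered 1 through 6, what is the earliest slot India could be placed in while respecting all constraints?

3

Working backwards through the constraints from India, its full set of required predecessors is Romeo, Delta — 2 of them.
So at minimum 2 events come before India, putting India no earlier than position 3. That position is achievable by scheduling exactly those predecessors first.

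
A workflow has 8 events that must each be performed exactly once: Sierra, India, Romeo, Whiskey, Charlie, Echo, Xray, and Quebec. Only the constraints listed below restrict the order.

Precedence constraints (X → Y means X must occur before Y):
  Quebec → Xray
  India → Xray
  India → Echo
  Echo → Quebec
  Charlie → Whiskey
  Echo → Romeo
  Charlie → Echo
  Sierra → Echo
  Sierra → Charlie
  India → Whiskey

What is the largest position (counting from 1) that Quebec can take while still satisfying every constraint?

Following the constraints forward from Quebec, its only required successor is Xray.
So at least 1 event follows Quebec, putting Quebec no later than position 7. That position is achievable by scheduling everything else first.

7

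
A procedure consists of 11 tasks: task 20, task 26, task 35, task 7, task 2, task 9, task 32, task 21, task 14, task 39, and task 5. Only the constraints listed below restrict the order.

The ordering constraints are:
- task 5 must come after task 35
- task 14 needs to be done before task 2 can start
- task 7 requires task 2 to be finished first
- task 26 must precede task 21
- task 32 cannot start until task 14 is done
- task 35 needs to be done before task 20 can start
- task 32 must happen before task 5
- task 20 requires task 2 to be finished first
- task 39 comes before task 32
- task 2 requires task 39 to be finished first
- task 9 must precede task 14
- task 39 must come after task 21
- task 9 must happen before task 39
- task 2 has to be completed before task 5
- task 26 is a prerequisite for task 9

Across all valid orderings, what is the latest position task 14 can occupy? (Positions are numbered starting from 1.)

Following every chain forward from task 14, the tasks that must come later are task 20, task 7, task 2, task 32, task 5 — 5 of them.
So at least 5 tasks follow task 14, putting task 14 no later than position 6. That position is achievable by scheduling everything else first.

6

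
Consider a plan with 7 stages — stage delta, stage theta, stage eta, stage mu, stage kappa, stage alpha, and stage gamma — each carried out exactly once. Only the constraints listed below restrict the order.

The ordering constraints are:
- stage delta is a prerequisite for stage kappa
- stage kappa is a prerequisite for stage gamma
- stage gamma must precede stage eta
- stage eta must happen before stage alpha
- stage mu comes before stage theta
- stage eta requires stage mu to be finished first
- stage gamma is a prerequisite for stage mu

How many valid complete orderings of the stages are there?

3

Only stage delta has no prerequisites, so it must go first.
Systematically extending each partial ordering one stage at a time and counting, there are 3 complete orderings.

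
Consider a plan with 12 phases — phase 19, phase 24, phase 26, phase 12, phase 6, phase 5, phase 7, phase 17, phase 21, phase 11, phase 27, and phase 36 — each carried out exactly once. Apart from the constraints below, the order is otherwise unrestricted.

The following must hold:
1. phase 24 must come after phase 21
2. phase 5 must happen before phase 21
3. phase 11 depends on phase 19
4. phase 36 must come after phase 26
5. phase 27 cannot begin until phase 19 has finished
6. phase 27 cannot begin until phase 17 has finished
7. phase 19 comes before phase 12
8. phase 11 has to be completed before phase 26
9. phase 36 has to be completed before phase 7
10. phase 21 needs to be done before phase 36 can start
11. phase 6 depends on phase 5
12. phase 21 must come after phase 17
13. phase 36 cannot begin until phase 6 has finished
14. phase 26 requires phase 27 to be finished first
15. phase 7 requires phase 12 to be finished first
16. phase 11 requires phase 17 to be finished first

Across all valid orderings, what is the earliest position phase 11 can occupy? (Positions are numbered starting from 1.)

3

Every phase that must precede phase 11 has to come before it. Tracing all chains that end at phase 11, those phases are: phase 19, phase 17 — 2 in total.
With 2 mandatory predecessors, the earliest phase 11 can sit is position 2+1 = 3, and placing just those 2 first achieves it.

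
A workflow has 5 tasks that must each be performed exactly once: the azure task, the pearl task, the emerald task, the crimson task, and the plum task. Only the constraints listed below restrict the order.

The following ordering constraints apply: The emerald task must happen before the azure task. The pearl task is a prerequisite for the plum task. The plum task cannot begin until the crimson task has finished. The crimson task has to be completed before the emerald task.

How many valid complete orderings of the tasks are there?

9

2 tasks have no prerequisites (the pearl task, the crimson task), so any of them could come first.
Counting all ways to extend the partial order to a total order gives 9.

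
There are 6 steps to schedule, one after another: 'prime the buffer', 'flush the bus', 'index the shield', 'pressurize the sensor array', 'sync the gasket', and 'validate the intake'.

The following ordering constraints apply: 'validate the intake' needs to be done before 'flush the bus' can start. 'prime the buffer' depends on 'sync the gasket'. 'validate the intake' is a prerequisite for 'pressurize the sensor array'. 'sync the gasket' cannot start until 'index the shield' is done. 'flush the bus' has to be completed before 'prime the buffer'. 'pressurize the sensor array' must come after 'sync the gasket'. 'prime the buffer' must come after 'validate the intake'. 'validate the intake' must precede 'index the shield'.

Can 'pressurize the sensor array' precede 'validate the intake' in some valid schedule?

No

There is a dependency chain 'validate the intake' → 'pressurize the sensor array', so 'pressurize the sensor array' always comes after 'validate the intake'.
So no valid ordering can have 'pressurize the sensor array' before 'validate the intake'.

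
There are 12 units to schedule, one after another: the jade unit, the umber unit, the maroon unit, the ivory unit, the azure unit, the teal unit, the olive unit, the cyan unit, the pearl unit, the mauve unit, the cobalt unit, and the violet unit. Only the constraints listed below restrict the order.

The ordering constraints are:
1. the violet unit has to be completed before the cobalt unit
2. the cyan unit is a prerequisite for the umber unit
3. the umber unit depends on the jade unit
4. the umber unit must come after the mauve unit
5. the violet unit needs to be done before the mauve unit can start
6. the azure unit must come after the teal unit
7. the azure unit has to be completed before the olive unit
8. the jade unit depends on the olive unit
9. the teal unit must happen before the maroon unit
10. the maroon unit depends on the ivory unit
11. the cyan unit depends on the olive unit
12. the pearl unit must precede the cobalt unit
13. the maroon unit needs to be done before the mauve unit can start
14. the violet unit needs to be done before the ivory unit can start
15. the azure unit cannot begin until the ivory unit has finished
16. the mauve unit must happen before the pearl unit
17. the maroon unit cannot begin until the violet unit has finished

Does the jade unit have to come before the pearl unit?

No chain of constraints connects the jade unit to the pearl unit in either direction.
There exist valid orderings with the pearl unit before the jade unit, so the jade unit is not required to come first.

No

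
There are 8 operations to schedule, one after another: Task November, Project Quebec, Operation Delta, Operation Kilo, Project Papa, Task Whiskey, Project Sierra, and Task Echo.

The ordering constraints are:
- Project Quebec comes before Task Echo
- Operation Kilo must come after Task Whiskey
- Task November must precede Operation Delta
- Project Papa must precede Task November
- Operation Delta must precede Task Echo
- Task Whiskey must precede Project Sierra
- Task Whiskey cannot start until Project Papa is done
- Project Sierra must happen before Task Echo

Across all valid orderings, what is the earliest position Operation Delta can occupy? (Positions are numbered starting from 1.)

The operations that are forced before Operation Delta, directly or transitively, are Task November, Project Papa. That's 2 operations.
So at minimum 2 operations come before Operation Delta, putting Operation Delta no earlier than position 3. That position is achievable by scheduling exactly those predecessors first.

3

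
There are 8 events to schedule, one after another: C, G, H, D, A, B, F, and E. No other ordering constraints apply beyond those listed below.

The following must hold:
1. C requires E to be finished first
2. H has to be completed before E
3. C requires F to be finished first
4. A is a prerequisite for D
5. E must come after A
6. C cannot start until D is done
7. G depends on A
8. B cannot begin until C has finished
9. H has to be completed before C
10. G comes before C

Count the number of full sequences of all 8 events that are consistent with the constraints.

3 events have no prerequisites (H, A, F), so any of them could come first.
Enumerating by repeatedly choosing an available event (one whose prerequisites are all placed) gives 108 distinct complete orderings.

108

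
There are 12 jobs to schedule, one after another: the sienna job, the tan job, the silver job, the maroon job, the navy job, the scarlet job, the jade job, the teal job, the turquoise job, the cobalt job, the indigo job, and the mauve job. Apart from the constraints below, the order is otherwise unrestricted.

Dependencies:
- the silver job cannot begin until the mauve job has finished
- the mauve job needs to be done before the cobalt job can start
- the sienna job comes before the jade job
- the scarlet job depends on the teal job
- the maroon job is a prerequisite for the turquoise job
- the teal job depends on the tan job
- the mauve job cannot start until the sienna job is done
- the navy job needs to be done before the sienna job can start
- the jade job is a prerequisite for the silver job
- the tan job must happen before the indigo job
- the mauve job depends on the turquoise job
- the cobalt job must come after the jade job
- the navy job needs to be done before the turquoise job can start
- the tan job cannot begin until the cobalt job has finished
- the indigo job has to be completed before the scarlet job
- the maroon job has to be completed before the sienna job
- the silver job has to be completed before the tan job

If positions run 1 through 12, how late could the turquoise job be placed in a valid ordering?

5

Following every chain forward from the turquoise job, the jobs that must come later are the tan job, the silver job, the scarlet job, the teal job, the cobalt job, the indigo job, the mauve job — 7 of them.
So at least 7 jobs follow the turquoise job, putting the turquoise job no later than position 5. That position is achievable by scheduling everything else first.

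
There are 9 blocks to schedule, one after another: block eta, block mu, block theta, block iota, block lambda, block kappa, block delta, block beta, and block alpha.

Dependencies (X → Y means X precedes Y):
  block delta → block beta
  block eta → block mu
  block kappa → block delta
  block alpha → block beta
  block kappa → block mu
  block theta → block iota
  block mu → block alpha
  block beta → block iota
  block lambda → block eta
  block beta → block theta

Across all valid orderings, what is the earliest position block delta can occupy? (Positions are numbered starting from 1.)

2

Working backwards through the constraints from block delta, its only required predecessor is block kappa.
With 1 mandatory predecessor, the earliest block delta can sit is position 1+1 = 2, and placing just that one first achieves it.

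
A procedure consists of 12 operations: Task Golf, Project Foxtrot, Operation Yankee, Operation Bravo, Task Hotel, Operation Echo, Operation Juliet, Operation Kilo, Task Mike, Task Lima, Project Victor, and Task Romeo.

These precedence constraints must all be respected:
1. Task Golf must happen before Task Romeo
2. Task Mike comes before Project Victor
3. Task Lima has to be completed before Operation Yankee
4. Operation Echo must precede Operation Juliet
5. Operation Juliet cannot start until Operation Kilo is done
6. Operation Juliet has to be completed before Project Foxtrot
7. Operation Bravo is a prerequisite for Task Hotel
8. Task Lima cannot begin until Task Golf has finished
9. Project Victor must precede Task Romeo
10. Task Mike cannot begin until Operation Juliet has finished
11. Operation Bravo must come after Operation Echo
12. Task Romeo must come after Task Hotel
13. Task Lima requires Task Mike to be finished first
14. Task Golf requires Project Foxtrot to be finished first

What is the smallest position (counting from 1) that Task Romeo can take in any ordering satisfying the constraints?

10

The operations that are forced before Task Romeo, directly or transitively, are Task Golf, Project Foxtrot, Operation Bravo, Task Hotel, Operation Echo, Operation Juliet, Operation Kilo, Task Mike, Project Victor. That's 9 operations.
So at minimum 9 operations come before Task Romeo, putting Task Romeo no earlier than position 10. That position is achievable by scheduling exactly those predecessors first.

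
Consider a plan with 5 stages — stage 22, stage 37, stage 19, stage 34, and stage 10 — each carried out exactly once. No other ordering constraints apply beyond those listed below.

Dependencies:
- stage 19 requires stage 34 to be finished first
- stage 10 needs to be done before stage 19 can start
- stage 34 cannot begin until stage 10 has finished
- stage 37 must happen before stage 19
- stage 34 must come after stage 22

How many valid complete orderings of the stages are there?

3 stages have no prerequisites (stage 22, stage 37, stage 10), so any of them could come first.
Systematically extending each partial ordering one stage at a time and counting, there are 8 complete orderings.

8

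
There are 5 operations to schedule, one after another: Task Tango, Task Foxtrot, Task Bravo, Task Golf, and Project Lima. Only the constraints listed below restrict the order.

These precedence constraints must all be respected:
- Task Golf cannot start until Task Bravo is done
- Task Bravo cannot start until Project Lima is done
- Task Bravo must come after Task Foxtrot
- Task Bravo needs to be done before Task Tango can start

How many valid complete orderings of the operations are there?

2 operations have no prerequisites (Task Foxtrot, Project Lima), so any of them could come first.
Counting all ways to extend the partial order to a total order gives 4.

4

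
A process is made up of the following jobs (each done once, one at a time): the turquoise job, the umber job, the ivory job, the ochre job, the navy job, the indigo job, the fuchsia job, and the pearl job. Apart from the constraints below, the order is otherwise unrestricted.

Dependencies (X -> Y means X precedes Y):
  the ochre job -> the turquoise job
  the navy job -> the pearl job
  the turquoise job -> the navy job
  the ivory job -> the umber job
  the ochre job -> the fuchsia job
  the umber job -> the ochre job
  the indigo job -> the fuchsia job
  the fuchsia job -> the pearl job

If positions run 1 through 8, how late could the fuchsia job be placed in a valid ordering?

The only job forced after the fuchsia job (directly or by a chain) is the pearl job.
So at least 1 job follows the fuchsia job, putting the fuchsia job no later than position 7. That position is achievable by scheduling everything else first.

7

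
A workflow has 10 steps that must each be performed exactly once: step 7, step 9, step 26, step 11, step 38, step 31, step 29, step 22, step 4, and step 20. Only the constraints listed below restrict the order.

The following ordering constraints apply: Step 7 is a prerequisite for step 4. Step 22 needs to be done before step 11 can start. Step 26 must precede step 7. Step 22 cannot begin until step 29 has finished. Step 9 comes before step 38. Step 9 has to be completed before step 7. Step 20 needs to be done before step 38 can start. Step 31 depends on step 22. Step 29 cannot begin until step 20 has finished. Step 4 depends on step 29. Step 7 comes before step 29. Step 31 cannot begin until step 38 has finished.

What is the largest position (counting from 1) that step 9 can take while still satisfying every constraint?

3

Every step that must follow step 9 has to come after it. Tracing all chains starting from step 9, those steps are: step 7, step 11, step 38, step 31, step 29, step 22, step 4 — 7 in total.
With 7 mandatory successors out of 10 steps total, the latest slot for step 9 is 10−7 = 3, and it's reachable by doing all non-successors before step 9.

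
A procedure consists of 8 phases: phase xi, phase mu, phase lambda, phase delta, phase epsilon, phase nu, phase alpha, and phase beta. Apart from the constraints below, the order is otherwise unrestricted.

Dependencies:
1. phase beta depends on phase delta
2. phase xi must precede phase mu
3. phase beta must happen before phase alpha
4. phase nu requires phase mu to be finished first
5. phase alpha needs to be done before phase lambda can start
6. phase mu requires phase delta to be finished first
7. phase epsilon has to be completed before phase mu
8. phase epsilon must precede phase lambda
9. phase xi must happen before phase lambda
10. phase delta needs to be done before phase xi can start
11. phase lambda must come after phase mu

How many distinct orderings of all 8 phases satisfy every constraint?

The phases with no prerequisites are phase delta, phase epsilon; any of them can be placed first.
Systematically extending each partial ordering one phase at a time and counting, there are 66 complete orderings.

66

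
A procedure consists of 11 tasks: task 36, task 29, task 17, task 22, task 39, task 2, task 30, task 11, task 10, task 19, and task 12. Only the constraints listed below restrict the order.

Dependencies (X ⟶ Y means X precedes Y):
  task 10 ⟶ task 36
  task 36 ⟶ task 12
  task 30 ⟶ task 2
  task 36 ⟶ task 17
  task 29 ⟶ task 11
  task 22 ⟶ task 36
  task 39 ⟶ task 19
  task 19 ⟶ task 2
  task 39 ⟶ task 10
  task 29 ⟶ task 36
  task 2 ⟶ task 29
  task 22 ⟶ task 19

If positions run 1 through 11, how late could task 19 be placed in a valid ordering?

Every task that must follow task 19 has to come after it. Tracing all chains starting from task 19, those tasks are: task 36, task 29, task 17, task 2, task 11, task 12 — 6 in total.
So at least 6 tasks follow task 19, putting task 19 no later than position 5. That position is achievable by scheduling everything else first.

5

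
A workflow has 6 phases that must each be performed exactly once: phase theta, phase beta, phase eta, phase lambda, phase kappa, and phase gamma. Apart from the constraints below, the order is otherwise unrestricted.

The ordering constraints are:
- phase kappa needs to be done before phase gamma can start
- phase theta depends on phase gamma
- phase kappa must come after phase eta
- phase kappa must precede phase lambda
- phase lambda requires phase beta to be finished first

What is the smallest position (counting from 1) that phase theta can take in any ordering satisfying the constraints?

Working backwards through the constraints from phase theta, its full set of required predecessors is phase eta, phase kappa, phase gamma — 3 of them.
With 3 mandatory predecessors, the earliest phase theta can sit is position 3+1 = 4, and placing just those 3 first achieves it.

4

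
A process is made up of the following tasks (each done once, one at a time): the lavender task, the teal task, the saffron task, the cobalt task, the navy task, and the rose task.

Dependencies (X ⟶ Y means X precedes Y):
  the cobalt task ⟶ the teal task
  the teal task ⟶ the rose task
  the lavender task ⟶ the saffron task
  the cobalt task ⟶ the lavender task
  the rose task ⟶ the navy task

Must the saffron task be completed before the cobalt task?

In fact the dependencies run the other way: the cobalt task → the lavender task → the saffron task.
So the saffron task never precedes the cobalt task.

No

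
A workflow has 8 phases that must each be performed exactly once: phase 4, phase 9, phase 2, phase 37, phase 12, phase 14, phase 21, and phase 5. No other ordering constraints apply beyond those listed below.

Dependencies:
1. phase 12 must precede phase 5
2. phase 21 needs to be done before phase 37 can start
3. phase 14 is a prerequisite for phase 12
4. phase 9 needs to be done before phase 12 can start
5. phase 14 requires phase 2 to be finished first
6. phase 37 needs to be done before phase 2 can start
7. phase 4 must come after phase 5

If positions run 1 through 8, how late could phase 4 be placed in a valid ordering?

8

Nothing depends on phase 4, so it can be the final phase, position 8.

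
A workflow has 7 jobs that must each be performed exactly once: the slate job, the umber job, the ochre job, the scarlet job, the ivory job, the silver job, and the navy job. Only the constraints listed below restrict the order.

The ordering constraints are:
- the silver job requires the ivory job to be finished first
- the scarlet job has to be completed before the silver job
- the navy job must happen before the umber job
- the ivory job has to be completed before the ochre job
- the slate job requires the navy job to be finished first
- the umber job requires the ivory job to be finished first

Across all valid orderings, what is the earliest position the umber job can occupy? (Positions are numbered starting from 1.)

Every job that must precede the umber job has to come before it. Tracing all chains that end at the umber job, those jobs are: the ivory job, the navy job — 2 in total.
With 2 mandatory predecessors, the earliest the umber job can sit is position 2+1 = 3, and placing just those 2 first achieves it.

3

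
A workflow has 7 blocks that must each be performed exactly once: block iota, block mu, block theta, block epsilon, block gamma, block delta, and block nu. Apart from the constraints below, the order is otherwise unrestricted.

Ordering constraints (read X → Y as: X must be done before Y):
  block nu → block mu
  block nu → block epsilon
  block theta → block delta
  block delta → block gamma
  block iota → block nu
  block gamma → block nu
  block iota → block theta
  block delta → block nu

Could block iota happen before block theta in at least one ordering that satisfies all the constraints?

Every valid ordering already has block iota before block theta (the constraints require it), so in particular at least one does.

Yes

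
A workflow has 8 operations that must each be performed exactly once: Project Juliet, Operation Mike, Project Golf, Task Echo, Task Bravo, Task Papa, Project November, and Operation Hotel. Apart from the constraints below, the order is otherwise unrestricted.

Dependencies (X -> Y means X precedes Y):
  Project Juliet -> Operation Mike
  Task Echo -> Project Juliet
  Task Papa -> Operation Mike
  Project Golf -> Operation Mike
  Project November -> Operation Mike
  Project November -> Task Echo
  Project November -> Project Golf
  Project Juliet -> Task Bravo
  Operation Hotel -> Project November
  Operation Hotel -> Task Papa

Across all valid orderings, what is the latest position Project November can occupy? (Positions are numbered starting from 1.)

3

Every operation that must follow Project November has to come after it. Tracing all chains starting from Project November, those operations are: Project Juliet, Operation Mike, Project Golf, Task Echo, Task Bravo — 5 in total.
So at least 5 operations follow Project November, putting Project November no later than position 3. That position is achievable by scheduling everything else first.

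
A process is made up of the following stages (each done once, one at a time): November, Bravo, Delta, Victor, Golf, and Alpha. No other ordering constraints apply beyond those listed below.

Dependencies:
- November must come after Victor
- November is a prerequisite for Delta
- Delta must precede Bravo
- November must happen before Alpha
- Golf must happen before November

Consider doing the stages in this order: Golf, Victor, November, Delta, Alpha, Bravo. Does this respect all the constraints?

Checking each listed constraint against this order: for instance, November is in position 3 and Alpha in position 5, so that constraint holds — and the remaining constraints check out the same way.

Yes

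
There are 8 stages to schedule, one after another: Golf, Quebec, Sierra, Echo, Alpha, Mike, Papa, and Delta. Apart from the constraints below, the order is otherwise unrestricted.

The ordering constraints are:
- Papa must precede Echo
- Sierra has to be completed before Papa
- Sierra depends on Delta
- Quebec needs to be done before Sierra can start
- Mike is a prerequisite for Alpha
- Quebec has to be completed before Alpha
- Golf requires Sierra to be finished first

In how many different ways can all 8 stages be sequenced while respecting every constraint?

156

The stages with no prerequisites are Quebec, Mike, Delta; any of them can be placed first.
Enumerating by repeatedly choosing an available stage (one whose prerequisites are all placed) gives 156 distinct complete orderings.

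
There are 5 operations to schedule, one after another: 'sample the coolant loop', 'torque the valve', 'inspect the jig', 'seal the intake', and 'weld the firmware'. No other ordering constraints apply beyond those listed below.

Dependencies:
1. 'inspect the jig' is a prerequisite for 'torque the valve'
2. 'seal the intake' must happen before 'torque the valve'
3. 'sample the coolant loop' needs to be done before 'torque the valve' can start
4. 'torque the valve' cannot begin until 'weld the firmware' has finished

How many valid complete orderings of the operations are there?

24

4 operations have no prerequisites ('sample the coolant loop', 'inspect the jig', 'seal the intake', 'weld the firmware'), so any of them could come first.
Enumerating by repeatedly choosing an available operation (one whose prerequisites are all placed) gives 24 distinct complete orderings.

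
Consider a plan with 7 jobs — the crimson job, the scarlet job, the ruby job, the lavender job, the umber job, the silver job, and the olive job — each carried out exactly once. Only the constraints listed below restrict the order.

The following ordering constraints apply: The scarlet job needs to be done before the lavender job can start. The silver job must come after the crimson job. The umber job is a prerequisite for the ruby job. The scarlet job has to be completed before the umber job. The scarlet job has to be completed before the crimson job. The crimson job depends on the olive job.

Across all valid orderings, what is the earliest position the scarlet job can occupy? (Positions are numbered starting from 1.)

1

The scarlet job has no prerequisites at all, so it can go in position 1.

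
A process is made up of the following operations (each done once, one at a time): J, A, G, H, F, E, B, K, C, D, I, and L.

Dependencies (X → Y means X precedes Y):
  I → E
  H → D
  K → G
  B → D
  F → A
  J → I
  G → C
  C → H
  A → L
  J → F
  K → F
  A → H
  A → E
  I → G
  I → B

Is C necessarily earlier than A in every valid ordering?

No

C and A are not related by any chain of constraints.
A valid ordering placing A before C exists, so the answer is no.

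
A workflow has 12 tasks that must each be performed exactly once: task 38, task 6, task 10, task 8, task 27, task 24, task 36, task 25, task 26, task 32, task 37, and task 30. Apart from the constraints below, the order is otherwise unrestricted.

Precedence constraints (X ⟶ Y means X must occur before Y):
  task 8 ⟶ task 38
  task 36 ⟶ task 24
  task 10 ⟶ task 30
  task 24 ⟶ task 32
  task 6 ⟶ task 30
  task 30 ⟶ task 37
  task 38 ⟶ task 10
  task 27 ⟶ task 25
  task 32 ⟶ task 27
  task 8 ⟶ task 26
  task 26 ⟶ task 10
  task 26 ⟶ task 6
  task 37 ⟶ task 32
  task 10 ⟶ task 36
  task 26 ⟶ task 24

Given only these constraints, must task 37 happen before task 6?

No

The constraints actually force task 6 before task 37 (via task 6 → task 30 → task 37), not the other way around.
So task 37 never precedes task 6.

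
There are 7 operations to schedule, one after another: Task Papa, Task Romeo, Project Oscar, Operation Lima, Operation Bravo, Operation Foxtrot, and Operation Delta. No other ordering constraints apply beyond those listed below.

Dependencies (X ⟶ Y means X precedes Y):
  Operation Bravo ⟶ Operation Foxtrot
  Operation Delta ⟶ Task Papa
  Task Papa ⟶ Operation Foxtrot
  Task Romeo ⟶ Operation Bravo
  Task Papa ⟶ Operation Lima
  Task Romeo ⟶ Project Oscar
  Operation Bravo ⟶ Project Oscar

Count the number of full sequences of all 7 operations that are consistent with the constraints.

52

2 operations have no prerequisites (Task Romeo, Operation Delta), so any of them could come first.
Enumerating by repeatedly choosing an available operation (one whose prerequisites are all placed) gives 52 distinct complete orderings.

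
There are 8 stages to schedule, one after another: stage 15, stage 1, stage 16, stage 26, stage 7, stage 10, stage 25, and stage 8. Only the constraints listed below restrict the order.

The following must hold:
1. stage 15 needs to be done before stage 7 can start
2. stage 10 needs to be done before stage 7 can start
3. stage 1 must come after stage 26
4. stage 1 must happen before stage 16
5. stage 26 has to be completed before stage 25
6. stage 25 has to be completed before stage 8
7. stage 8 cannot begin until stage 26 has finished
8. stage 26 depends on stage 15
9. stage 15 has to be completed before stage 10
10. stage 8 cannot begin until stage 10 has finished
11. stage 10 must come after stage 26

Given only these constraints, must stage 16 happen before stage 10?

Stage 16 and stage 10 are not related by any chain of constraints.
A valid ordering placing stage 10 before stage 16 exists, so the answer is no.

No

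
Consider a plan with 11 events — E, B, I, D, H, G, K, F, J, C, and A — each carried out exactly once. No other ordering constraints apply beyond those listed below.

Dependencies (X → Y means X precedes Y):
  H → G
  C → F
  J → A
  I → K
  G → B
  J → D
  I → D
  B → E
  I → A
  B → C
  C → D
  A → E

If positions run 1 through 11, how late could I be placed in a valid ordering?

7

Following every chain forward from I, the events that must come later are E, D, K, A — 4 of them.
So at least 4 events follow I, putting I no later than position 7. That position is achievable by scheduling everything else first.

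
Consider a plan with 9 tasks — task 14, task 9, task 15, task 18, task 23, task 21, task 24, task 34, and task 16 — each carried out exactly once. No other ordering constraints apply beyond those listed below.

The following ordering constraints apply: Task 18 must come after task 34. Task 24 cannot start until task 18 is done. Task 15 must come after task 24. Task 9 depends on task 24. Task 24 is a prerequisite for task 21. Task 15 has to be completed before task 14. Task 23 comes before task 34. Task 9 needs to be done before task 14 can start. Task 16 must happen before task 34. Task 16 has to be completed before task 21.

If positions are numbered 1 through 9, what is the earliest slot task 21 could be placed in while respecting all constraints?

6

The tasks that are forced before task 21, directly or transitively, are task 18, task 23, task 24, task 34, task 16. That's 5 tasks.
So at minimum 5 tasks come before task 21, putting task 21 no earlier than position 6. That position is achievable by scheduling exactly those predecessors first.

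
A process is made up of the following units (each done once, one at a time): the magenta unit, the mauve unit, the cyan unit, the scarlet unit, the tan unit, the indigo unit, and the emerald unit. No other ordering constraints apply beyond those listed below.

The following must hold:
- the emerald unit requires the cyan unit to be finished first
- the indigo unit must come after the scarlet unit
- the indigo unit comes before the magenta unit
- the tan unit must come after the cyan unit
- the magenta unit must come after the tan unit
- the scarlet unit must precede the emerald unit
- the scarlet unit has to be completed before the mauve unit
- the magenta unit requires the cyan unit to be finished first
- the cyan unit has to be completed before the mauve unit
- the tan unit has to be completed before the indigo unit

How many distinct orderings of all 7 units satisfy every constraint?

2 units have no prerequisites (the cyan unit, the scarlet unit), so any of them could come first.
Counting all ways to extend the partial order to a total order gives 52.

52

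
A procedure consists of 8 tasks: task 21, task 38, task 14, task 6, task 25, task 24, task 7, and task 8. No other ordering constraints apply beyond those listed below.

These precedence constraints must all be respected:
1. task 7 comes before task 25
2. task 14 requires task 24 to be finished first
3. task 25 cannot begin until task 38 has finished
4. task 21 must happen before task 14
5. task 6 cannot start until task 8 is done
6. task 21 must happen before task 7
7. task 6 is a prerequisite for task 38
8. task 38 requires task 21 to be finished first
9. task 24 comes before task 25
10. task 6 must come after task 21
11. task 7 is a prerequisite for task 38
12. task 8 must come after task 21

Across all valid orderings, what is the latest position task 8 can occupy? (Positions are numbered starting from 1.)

5

The tasks that are forced after task 8, directly or by a chain of constraints, are task 38, task 6, task 25. That's 3 tasks.
With 3 mandatory successors out of 8 tasks total, the latest slot for task 8 is 8−3 = 5, and it's reachable by doing all non-successors before task 8.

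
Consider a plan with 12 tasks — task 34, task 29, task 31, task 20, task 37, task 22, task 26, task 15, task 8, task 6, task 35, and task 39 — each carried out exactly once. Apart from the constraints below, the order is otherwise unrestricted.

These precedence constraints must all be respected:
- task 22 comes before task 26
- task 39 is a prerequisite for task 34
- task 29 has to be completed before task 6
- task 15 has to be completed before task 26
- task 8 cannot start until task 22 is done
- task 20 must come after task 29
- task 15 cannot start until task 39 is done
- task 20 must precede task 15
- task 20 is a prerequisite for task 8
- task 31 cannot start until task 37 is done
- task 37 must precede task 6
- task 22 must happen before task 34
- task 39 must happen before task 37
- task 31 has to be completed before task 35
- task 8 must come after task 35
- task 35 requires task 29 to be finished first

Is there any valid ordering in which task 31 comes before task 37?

There is a dependency chain task 37 → task 31, so task 31 always comes after task 37.
Hence task 31 can never be scheduled before task 37.

No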